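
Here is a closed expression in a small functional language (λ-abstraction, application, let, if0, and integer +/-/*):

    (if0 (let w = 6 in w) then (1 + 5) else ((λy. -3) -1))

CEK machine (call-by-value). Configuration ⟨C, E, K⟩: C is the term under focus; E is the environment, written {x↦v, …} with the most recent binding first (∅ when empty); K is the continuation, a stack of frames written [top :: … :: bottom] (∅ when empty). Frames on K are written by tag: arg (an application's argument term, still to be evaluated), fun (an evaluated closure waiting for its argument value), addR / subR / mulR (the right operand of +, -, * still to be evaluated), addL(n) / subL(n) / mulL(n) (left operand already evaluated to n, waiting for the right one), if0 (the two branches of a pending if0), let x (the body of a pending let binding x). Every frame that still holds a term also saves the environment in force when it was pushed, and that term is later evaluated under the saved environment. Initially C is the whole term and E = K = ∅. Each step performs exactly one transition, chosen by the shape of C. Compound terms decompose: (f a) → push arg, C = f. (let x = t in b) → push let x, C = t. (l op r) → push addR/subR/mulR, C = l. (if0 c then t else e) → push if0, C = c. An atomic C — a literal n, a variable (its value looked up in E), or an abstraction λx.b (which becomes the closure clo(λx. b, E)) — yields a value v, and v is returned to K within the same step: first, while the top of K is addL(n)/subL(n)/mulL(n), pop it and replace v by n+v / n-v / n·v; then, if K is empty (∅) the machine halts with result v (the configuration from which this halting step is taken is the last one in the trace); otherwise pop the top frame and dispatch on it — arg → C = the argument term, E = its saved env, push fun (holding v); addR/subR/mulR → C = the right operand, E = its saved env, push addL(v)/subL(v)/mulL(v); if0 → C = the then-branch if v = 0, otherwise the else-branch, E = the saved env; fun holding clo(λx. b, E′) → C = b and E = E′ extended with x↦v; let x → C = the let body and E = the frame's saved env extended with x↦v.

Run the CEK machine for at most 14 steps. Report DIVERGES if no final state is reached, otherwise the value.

t=0: [C=(if0 (let w = 6 in w) then (1 + 5) else ((λy. -3) -1)) | E=∅ | K=∅]
t=1: [C=(let w = 6 in w) | E=∅ | K=[if0]]
t=2: [C=6 | E=∅ | K=[let w :: if0]]
t=3: [C=w | E={w↦6} | K=[if0]]
t=4: [C=((λy. -3) -1) | E=∅ | K=∅]
t=5: [C=(λy. -3) | E=∅ | K=[arg]]
t=6: [C=-1 | E=∅ | K=[fun]]
t=7: [C=-3 | E={y↦-1} | K=∅]
→ final value -3

Answer: -3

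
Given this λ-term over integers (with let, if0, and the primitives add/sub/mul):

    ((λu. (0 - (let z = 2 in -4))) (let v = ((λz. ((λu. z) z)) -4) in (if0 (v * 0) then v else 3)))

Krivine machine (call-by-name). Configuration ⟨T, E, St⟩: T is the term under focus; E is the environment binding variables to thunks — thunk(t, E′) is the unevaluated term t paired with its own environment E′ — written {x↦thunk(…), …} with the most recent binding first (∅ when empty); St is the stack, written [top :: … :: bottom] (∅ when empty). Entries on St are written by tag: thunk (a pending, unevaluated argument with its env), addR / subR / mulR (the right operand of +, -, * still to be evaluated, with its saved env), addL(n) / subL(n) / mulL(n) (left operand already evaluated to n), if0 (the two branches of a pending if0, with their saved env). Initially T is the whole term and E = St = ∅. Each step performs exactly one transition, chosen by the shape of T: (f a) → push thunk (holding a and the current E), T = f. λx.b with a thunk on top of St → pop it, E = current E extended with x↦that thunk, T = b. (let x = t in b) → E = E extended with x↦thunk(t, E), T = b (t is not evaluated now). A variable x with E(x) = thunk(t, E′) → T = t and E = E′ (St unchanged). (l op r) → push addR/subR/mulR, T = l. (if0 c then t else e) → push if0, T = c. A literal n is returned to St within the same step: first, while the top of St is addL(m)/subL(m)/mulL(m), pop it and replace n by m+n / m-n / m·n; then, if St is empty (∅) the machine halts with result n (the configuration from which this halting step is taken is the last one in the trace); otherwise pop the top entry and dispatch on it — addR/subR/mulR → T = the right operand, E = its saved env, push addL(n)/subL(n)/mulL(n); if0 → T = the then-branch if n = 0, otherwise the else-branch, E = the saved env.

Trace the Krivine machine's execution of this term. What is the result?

Answer: 4

Machine steps:
0. ⟨T=((λu. (0 - (let z = 2 in -4))) (let v = ((λz. ((λu. z) z)) -4) in (if0 (v * 0) then v else 3))); E=∅; St=∅⟩
1. ⟨T=(λu. (0 - (let z = 2 in -4))); E=∅; St=[thunk]⟩
2. ⟨T=(0 - (let z = 2 in -4)); E={u↦thunk((let v = ((λz. ((λu. z) z)) -4) in (if0 (v * 0) then v else 3)), ∅)}; St=∅⟩
3. ⟨T=0; E={u↦thunk((let v = ((λz. ((λu. z) z)) -4) in (if0 (v * 0) then v else 3)), ∅)}; St=[subR]⟩
4. ⟨T=(let z = 2 in -4); E={u↦thunk((let v = ((λz. ((λu. z) z)) -4) in (if0 (v * 0) then v else 3)), ∅)}; St=[subL(0)]⟩
5. ⟨T=-4; E={z↦thunk(2, {u↦thunk((let v = ((λz. ((λu. z) z)) -4) in (if0 (v * 0) then v else 3)), ∅)}), u↦thunk((let v = ((λz. ((λu. z) z)) -4) in (if0 (v * 0) then v else 3)), ∅)}; St=[subL(0)]⟩
→ final value 4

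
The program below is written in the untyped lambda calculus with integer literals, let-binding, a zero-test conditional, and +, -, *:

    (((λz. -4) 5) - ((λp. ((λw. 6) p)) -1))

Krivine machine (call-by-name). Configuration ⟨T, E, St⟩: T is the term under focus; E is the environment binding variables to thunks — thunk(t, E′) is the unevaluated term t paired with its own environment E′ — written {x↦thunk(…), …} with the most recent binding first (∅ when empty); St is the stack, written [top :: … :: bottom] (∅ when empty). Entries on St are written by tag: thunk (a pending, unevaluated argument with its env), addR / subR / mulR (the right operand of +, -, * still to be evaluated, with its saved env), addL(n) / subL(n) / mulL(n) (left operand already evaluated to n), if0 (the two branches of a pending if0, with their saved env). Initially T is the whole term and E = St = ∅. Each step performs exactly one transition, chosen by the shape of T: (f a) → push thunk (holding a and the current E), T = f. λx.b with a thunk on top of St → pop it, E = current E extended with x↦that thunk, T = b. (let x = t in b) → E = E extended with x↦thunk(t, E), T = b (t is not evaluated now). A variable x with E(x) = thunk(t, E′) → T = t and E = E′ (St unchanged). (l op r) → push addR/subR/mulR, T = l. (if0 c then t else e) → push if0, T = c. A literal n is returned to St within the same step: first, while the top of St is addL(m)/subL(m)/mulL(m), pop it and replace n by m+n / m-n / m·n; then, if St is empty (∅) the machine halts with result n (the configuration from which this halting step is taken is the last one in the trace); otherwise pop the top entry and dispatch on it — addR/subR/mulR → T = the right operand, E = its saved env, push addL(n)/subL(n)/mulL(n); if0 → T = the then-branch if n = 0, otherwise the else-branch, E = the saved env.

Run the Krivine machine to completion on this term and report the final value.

step 0: ⟨T=(((λz. -4) 5) - ((λp. ((λw. 6) p)) -1)); E=∅; St=∅⟩
step 1: ⟨T=((λz. -4) 5); E=∅; St=[subR]⟩
step 2: ⟨T=(λz. -4); E=∅; St=[thunk :: subR]⟩
step 3: ⟨T=-4; E={z↦thunk(5, ∅)}; St=[subR]⟩
step 4: ⟨T=((λp. ((λw. 6) p)) -1); E=∅; St=[subL(-4)]⟩
step 5: ⟨T=(λp. ((λw. 6) p)); E=∅; St=[thunk :: subL(-4)]⟩
step 6: ⟨T=((λw. 6) p); E={p↦thunk(-1, ∅)}; St=[subL(-4)]⟩
step 7: ⟨T=(λw. 6); E={p↦thunk(-1, ∅)}; St=[thunk :: subL(-4)]⟩
step 8: ⟨T=6; E={w↦thunk(p, {p↦thunk(-1, ∅)}), p↦thunk(-1, ∅)}; St=[subL(-4)]⟩
→ final value -10

Answer: -10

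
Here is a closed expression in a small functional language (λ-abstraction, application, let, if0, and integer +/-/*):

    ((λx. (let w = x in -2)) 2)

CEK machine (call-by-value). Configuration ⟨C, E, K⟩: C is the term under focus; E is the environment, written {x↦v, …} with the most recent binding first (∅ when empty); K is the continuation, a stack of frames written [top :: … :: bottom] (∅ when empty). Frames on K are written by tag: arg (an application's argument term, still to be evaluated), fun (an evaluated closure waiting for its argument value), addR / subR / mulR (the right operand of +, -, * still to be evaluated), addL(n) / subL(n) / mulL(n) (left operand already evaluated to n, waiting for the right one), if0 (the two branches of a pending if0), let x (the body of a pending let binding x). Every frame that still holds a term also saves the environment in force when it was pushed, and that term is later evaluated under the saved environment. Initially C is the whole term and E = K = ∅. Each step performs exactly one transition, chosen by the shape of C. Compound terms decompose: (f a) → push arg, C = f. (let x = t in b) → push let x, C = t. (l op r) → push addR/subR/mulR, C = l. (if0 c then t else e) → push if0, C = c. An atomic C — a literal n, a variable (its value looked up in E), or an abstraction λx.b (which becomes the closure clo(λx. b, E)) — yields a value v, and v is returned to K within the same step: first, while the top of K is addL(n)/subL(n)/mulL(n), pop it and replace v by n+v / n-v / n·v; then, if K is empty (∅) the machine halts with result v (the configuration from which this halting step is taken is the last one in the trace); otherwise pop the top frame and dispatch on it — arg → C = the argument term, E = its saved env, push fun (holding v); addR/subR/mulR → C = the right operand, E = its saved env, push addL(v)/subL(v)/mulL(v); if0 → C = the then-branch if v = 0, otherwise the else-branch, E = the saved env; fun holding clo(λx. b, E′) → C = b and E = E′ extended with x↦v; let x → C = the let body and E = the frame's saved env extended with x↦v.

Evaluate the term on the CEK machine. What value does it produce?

Answer: -2

Machine steps:
step 0: [C=((λx. (let w = x in -2)) 2) | E=∅ | K=∅]
step 1: [C=(λx. (let w = x in -2)) | E=∅ | K=[arg]]
step 2: [C=2 | E=∅ | K=[fun]]
step 3: [C=(let w = x in -2) | E={x↦2} | K=∅]
step 4: [C=x | E={x↦2} | K=[let w]]
step 5: [C=-2 | E={w↦2, x↦2} | K=∅]
→ final value -2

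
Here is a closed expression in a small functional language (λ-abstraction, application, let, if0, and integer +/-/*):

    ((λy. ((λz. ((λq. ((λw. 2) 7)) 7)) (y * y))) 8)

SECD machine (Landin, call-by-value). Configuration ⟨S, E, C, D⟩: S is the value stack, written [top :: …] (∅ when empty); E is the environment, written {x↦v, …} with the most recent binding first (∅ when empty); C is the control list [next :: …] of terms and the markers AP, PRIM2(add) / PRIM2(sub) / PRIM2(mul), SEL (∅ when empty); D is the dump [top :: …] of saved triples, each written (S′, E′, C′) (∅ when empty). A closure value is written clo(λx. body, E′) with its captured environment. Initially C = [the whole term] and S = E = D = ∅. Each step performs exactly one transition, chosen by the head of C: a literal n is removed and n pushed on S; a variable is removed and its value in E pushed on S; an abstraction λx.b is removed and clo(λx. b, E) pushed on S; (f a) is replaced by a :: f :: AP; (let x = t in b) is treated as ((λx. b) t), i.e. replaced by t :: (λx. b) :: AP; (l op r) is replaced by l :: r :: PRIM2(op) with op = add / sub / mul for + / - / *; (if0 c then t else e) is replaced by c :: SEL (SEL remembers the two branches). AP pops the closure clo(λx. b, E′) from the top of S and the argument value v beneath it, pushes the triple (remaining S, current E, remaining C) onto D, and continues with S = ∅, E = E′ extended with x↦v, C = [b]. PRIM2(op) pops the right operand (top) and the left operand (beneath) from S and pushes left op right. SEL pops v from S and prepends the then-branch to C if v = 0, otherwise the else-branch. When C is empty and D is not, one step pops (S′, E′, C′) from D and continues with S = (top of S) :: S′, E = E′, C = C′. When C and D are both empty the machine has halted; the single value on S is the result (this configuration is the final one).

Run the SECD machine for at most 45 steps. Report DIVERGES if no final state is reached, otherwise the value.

t=0: [S=∅ | E=∅ | C=[((λy. ((λz. ((λq. ((λw. 2) 7)) 7)) (y * y))) 8)] | D=∅]
t=1: [S=∅ | E=∅ | C=[8 :: (λy. ((λz. ((λq. ((λw. 2) 7)) 7)) (y * y))) :: AP] | D=∅]
t=2: [S=[8] | E=∅ | C=[(λy. ((λz. ((λq. ((λw. 2) 7)) 7)) (y * y))) :: AP] | D=∅]
t=3: [S=[clo(λy. ((λz. ((λq. ((λw. 2) 7)) 7)) (y * y)), ∅) :: 8] | E=∅ | C=[AP] | D=∅]
t=4: [S=∅ | E={y↦8} | C=[((λz. ((λq. ((λw. 2) 7)) 7)) (y * y))] | D=[(∅, ∅, ∅)]]
t=5: [S=∅ | E={y↦8} | C=[(y * y) :: (λz. ((λq. ((λw. 2) 7)) 7)) :: AP] | D=[(∅, ∅, ∅)]]
t=6: [S=∅ | E={y↦8} | C=[y :: y :: PRIM2(mul) :: (λz. ((λq. ((λw. 2) 7)) 7)) :: AP] | D=[(∅, ∅, ∅)]]
t=7: [S=[8] | E={y↦8} | C=[y :: PRIM2(mul) :: (λz. ((λq. ((λw. 2) 7)) 7)) :: AP] | D=[(∅, ∅, ∅)]]
t=8: [S=[8 :: 8] | E={y↦8} | C=[PRIM2(mul) :: (λz. ((λq. ((λw. 2) 7)) 7)) :: AP] | D=[(∅, ∅, ∅)]]
t=9: [S=[64] | E={y↦8} | C=[(λz. ((λq. ((λw. 2) 7)) 7)) :: AP] | D=[(∅, ∅, ∅)]]
t=10: [S=[clo(λz. ((λq. ((λw. 2) 7)) 7), {y↦8}) :: 64] | E={y↦8} | C=[AP] | D=[(∅, ∅, ∅)]]
t=11: [S=∅ | E={z↦64, y↦8} | C=[((λq. ((λw. 2) 7)) 7)] | D=[(∅, {y↦8}, ∅) :: (∅, ∅, ∅)]]
t=12: [S=∅ | E={z↦64, y↦8} | C=[7 :: (λq. ((λw. 2) 7)) :: AP] | D=[(∅, {y↦8}, ∅) :: (∅, ∅, ∅)]]
t=13: [S=[7] | E={z↦64, y↦8} | C=[(λq. ((λw. 2) 7)) :: AP] | D=[(∅, {y↦8}, ∅) :: (∅, ∅, ∅)]]
t=14: [S=[clo(λq. ((λw. 2) 7), {z↦64, y↦8}) :: 7] | E={z↦64, y↦8} | C=[AP] | D=[(∅, {y↦8}, ∅) :: (∅, ∅, ∅)]]
t=15: [S=∅ | E={q↦7, z↦64, y↦8} | C=[((λw. 2) 7)] | D=[(∅, {z↦64, y↦8}, ∅) :: (∅, {y↦8}, ∅) :: (∅, ∅, ∅)]]
t=16: [S=∅ | E={q↦7, z↦64, y↦8} | C=[7 :: (λw. 2) :: AP] | D=[(∅, {z↦64, y↦8}, ∅) :: (∅, {y↦8}, ∅) :: (∅, ∅, ∅)]]
t=17: [S=[7] | E={q↦7, z↦64, y↦8} | C=[(λw. 2) :: AP] | D=[(∅, {z↦64, y↦8}, ∅) :: (∅, {y↦8}, ∅) :: (∅, ∅, ∅)]]
t=18: [S=[clo(λw. 2, {q↦7, z↦64, y↦8}) :: 7] | E={q↦7, z↦64, y↦8} | C=[AP] | D=[(∅, {z↦64, y↦8}, ∅) :: (∅, {y↦8}, ∅) :: (∅, ∅, ∅)]]
t=19: [S=∅ | E={w↦7, q↦7, z↦64, y↦8} | C=[2] | D=[(∅, {q↦7, z↦64, y↦8}, ∅) :: (∅, {z↦64, y↦8}, ∅) :: (∅, {y↦8}, ∅) :: (∅, ∅, ∅)]]
t=20: [S=[2] | E={w↦7, q↦7, z↦64, y↦8} | C=∅ | D=[(∅, {q↦7, z↦64, y↦8}, ∅) :: (∅, {z↦64, y↦8}, ∅) :: (∅, {y↦8}, ∅) :: (∅, ∅, ∅)]]
t=21: [S=[2] | E={q↦7, z↦64, y↦8} | C=∅ | D=[(∅, {z↦64, y↦8}, ∅) :: (∅, {y↦8}, ∅) :: (∅, ∅, ∅)]]
t=22: [S=[2] | E={z↦64, y↦8} | C=∅ | D=[(∅, {y↦8}, ∅) :: (∅, ∅, ∅)]]
t=23: [S=[2] | E={y↦8} | C=∅ | D=[(∅, ∅, ∅)]]
t=24: [S=[2] | E=∅ | C=∅ | D=∅]
→ final value 2

Answer: 2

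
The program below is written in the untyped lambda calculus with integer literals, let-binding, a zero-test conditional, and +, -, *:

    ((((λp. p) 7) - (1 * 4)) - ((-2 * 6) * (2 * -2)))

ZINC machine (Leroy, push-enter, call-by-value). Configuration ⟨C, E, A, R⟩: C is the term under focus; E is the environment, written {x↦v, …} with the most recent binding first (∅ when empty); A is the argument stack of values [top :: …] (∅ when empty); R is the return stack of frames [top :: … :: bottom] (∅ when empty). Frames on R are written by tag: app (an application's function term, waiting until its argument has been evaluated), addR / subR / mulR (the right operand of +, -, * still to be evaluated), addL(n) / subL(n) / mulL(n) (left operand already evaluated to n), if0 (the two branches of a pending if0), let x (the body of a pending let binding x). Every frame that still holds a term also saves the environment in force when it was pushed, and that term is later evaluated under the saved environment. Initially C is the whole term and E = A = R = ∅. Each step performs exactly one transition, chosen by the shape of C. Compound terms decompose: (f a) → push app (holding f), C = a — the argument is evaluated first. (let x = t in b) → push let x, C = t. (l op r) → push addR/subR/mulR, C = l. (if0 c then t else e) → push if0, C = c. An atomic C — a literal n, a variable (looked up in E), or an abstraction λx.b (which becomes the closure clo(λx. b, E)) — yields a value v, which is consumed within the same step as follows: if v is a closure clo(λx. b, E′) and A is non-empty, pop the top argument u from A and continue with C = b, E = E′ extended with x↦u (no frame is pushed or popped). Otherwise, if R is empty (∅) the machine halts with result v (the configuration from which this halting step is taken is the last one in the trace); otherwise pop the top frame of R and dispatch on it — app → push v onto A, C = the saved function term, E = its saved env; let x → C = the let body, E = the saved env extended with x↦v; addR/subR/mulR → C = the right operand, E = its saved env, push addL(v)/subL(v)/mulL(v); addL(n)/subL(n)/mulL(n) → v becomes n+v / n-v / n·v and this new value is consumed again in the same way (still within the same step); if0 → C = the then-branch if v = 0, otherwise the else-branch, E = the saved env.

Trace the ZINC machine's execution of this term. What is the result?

[0] <C=((((λp. p) 7) - (1 * 4)) - ((-2 * 6) * (2 * -2))), E=∅, A=∅, R=∅>
[1] <C=(((λp. p) 7) - (1 * 4)), E=∅, A=∅, R=[subR]>
[2] <C=((λp. p) 7), E=∅, A=∅, R=[subR :: subR]>
[3] <C=7, E=∅, A=∅, R=[app :: subR :: subR]>
[4] <C=(λp. p), E=∅, A=[7], R=[subR :: subR]>
[5] <C=p, E={p↦7}, A=∅, R=[subR :: subR]>
[6] <C=(1 * 4), E=∅, A=∅, R=[subL(7) :: subR]>
[7] <C=1, E=∅, A=∅, R=[mulR :: subL(7) :: subR]>
[8] <C=4, E=∅, A=∅, R=[mulL(1) :: subL(7) :: subR]>
[9] <C=((-2 * 6) * (2 * -2)), E=∅, A=∅, R=[subL(3)]>
[10] <C=(-2 * 6), E=∅, A=∅, R=[mulR :: subL(3)]>
[11] <C=-2, E=∅, A=∅, R=[mulR :: mulR :: subL(3)]>
[12] <C=6, E=∅, A=∅, R=[mulL(-2) :: mulR :: subL(3)]>
[13] <C=(2 * -2), E=∅, A=∅, R=[mulL(-12) :: subL(3)]>
[14] <C=2, E=∅, A=∅, R=[mulR :: mulL(-12) :: subL(3)]>
[15] <C=-2, E=∅, A=∅, R=[mulL(2) :: mulL(-12) :: subL(3)]>
→ final value -45

Answer: -45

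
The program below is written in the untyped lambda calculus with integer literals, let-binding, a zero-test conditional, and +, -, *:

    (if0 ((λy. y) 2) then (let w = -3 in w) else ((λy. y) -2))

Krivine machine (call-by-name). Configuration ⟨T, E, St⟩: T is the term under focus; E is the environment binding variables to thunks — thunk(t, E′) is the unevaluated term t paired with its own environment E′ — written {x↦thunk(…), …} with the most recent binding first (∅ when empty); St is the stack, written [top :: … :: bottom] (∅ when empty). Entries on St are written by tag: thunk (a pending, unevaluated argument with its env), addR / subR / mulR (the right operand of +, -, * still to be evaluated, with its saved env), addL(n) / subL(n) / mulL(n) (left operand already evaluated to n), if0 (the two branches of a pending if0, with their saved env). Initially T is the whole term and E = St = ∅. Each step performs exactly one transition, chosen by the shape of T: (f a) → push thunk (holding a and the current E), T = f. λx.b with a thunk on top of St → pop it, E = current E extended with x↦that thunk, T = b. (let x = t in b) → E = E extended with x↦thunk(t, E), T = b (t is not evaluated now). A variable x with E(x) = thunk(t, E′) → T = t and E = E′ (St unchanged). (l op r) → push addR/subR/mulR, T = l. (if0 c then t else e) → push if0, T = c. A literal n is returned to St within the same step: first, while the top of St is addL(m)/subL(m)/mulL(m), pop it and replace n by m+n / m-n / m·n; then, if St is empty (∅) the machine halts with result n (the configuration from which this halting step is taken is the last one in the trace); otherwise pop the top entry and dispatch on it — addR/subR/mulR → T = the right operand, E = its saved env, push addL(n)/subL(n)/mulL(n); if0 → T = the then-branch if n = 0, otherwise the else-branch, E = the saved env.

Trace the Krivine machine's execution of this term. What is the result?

Answer: -2

Machine steps:
t=0: [T=(if0 ((λy. y) 2) then (let w = -3 in w) else ((λy. y) -2)) | E=∅ | St=∅]
t=1: [T=((λy. y) 2) | E=∅ | St=[if0]]
t=2: [T=(λy. y) | E=∅ | St=[thunk :: if0]]
t=3: [T=y | E={y↦thunk(2, ∅)} | St=[if0]]
t=4: [T=2 | E=∅ | St=[if0]]
t=5: [T=((λy. y) -2) | E=∅ | St=∅]
t=6: [T=(λy. y) | E=∅ | St=[thunk]]
t=7: [T=y | E={y↦thunk(-2, ∅)} | St=∅]
t=8: [T=-2 | E=∅ | St=∅]
→ final value -2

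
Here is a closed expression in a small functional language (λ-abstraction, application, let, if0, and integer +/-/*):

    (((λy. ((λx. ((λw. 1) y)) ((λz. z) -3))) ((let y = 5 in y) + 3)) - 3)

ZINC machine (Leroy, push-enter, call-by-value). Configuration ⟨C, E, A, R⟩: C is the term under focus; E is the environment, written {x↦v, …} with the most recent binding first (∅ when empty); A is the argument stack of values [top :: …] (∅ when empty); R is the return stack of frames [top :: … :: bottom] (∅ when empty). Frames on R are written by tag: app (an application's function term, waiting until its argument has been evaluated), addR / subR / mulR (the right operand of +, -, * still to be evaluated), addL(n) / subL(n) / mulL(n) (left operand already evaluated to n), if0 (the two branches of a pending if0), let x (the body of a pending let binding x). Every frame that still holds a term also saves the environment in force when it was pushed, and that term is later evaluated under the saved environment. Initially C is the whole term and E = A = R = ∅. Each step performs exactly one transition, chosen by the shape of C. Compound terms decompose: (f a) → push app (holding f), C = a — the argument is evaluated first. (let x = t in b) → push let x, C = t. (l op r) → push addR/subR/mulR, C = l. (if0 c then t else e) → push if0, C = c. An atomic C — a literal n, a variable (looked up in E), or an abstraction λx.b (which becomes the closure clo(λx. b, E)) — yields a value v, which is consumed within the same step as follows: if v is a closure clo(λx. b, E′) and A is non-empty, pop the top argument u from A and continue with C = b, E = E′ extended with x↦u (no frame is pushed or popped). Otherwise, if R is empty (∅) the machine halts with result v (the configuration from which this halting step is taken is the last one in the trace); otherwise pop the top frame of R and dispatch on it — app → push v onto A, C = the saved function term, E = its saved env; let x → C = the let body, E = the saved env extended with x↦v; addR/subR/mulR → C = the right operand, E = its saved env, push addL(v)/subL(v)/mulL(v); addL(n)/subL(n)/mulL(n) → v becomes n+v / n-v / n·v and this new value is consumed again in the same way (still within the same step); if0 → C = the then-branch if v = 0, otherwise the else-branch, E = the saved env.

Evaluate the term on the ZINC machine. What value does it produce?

Answer: -2

Machine steps:
[0] <C=(((λy. ((λx. ((λw. 1) y)) ((λz. z) -3))) ((let y = 5 in y) + 3)) - 3), E=∅, A=∅, R=∅>
[1] <C=((λy. ((λx. ((λw. 1) y)) ((λz. z) -3))) ((let y = 5 in y) + 3)), E=∅, A=∅, R=[subR]>
[2] <C=((let y = 5 in y) + 3), E=∅, A=∅, R=[app :: subR]>
[3] <C=(let y = 5 in y), E=∅, A=∅, R=[addR :: app :: subR]>
[4] <C=5, E=∅, A=∅, R=[let y :: addR :: app :: subR]>
[5] <C=y, E={y↦5}, A=∅, R=[addR :: app :: subR]>
[6] <C=3, E=∅, A=∅, R=[addL(5) :: app :: subR]>
[7] <C=(λy. ((λx. ((λw. 1) y)) ((λz. z) -3))), E=∅, A=[8], R=[subR]>
[8] <C=((λx. ((λw. 1) y)) ((λz. z) -3)), E={y↦8}, A=∅, R=[subR]>
[9] <C=((λz. z) -3), E={y↦8}, A=∅, R=[app :: subR]>
[10] <C=-3, E={y↦8}, A=∅, R=[app :: app :: subR]>
[11] <C=(λz. z), E={y↦8}, A=[-3], R=[app :: subR]>
[12] <C=z, E={z↦-3, y↦8}, A=∅, R=[app :: subR]>
[13] <C=(λx. ((λw. 1) y)), E={y↦8}, A=[-3], R=[subR]>
[14] <C=((λw. 1) y), E={x↦-3, y↦8}, A=∅, R=[subR]>
[15] <C=y, E={x↦-3, y↦8}, A=∅, R=[app :: subR]>
[16] <C=(λw. 1), E={x↦-3, y↦8}, A=[8], R=[subR]>
[17] <C=1, E={w↦8, x↦-3, y↦8}, A=∅, R=[subR]>
[18] <C=3, E=∅, A=∅, R=[subL(1)]>
→ final value -2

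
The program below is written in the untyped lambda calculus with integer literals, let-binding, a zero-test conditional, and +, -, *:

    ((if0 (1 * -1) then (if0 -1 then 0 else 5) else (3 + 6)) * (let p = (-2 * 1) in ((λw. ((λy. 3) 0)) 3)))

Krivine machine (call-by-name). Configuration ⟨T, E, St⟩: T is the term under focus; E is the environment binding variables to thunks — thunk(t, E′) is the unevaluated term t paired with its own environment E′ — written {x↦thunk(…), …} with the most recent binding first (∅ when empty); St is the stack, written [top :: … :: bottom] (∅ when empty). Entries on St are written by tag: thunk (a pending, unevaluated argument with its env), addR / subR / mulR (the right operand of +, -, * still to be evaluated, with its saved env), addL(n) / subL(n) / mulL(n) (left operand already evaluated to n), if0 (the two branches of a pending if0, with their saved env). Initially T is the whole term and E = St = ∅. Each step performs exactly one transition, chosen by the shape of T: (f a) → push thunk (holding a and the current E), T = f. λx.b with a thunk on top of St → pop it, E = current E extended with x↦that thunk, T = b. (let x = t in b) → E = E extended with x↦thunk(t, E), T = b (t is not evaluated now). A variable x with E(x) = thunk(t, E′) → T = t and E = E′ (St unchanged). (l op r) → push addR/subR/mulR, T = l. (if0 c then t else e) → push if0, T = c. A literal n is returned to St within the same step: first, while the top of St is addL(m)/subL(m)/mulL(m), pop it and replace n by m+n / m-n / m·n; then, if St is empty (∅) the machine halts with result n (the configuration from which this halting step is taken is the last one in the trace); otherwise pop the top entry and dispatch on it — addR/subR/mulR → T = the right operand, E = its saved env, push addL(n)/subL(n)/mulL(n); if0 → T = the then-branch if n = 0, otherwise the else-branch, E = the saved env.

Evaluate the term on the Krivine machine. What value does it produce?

Answer: 27

Execution trace:
t=0: [T=((if0 (1 * -1) then (if0 -1 then 0 else 5) else (3 + 6)) * (let p = (-2 * 1) in ((λw. ((λy. 3) 0)) 3))) | E=∅ | St=∅]
t=1: [T=(if0 (1 * -1) then (if0 -1 then 0 else 5) else (3 + 6)) | E=∅ | St=[mulR]]
t=2: [T=(1 * -1) | E=∅ | St=[if0 :: mulR]]
t=3: [T=1 | E=∅ | St=[mulR :: if0 :: mulR]]
t=4: [T=-1 | E=∅ | St=[mulL(1) :: if0 :: mulR]]
t=5: [T=(3 + 6) | E=∅ | St=[mulR]]
t=6: [T=3 | E=∅ | St=[addR :: mulR]]
t=7: [T=6 | E=∅ | St=[addL(3) :: mulR]]
t=8: [T=(let p = (-2 * 1) in ((λw. ((λy. 3) 0)) 3)) | E=∅ | St=[mulL(9)]]
t=9: [T=((λw. ((λy. 3) 0)) 3) | E={p↦thunk((-2 * 1), ∅)} | St=[mulL(9)]]
t=10: [T=(λw. ((λy. 3) 0)) | E={p↦thunk((-2 * 1), ∅)} | St=[thunk :: mulL(9)]]
t=11: [T=((λy. 3) 0) | E={w↦thunk(3, {p↦thunk((-2 * 1), ∅)}), p↦thunk((-2 * 1), ∅)} | St=[mulL(9)]]
t=12: [T=(λy. 3) | E={w↦thunk(3, {p↦thunk((-2 * 1), ∅)}), p↦thunk((-2 * 1), ∅)} | St=[thunk :: mulL(9)]]
t=13: [T=3 | E={y↦thunk(0, {w↦thunk(3, {p↦thunk((-2 * 1), ∅)}), p↦thunk((-2 * 1), ∅)}), w↦thunk(3, {p↦thunk((-2 * 1), ∅)}), p↦thunk((-2 * 1), ∅)} | St=[mulL(9)]]
→ final value 27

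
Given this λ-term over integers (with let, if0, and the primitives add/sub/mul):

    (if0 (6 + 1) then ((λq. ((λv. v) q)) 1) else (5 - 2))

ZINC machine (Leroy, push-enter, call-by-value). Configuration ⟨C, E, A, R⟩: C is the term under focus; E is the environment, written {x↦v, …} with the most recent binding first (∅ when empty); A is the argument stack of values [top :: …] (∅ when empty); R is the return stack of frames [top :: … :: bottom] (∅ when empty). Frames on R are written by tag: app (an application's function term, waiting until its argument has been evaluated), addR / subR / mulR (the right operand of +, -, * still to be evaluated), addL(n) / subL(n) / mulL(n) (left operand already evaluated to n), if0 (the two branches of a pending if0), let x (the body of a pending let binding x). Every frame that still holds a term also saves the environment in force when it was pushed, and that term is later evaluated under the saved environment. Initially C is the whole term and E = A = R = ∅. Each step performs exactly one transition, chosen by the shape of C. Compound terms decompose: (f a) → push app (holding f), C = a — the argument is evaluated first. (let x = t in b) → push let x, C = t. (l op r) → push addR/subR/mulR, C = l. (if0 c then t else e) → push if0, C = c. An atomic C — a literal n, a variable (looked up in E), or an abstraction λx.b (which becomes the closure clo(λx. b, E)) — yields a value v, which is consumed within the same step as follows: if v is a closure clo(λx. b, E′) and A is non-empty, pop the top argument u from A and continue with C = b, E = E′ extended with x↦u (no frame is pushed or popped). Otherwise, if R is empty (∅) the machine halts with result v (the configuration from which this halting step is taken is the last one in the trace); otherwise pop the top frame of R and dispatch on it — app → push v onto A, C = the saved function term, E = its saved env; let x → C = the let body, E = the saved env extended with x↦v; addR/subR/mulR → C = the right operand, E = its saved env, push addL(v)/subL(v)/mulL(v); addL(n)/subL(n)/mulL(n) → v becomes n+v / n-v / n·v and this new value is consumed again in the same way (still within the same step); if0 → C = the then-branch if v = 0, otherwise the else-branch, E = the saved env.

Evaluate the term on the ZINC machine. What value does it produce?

Answer: 3

Machine steps:
step 0: <C=(if0 (6 + 1) then ((λq. ((λv. v) q)) 1) else (5 - 2)), E=∅, A=∅, R=∅>
step 1: <C=(6 + 1), E=∅, A=∅, R=[if0]>
step 2: <C=6, E=∅, A=∅, R=[addR :: if0]>
step 3: <C=1, E=∅, A=∅, R=[addL(6) :: if0]>
step 4: <C=(5 - 2), E=∅, A=∅, R=∅>
step 5: <C=5, E=∅, A=∅, R=[subR]>
step 6: <C=2, E=∅, A=∅, R=[subL(5)]>
→ final value 3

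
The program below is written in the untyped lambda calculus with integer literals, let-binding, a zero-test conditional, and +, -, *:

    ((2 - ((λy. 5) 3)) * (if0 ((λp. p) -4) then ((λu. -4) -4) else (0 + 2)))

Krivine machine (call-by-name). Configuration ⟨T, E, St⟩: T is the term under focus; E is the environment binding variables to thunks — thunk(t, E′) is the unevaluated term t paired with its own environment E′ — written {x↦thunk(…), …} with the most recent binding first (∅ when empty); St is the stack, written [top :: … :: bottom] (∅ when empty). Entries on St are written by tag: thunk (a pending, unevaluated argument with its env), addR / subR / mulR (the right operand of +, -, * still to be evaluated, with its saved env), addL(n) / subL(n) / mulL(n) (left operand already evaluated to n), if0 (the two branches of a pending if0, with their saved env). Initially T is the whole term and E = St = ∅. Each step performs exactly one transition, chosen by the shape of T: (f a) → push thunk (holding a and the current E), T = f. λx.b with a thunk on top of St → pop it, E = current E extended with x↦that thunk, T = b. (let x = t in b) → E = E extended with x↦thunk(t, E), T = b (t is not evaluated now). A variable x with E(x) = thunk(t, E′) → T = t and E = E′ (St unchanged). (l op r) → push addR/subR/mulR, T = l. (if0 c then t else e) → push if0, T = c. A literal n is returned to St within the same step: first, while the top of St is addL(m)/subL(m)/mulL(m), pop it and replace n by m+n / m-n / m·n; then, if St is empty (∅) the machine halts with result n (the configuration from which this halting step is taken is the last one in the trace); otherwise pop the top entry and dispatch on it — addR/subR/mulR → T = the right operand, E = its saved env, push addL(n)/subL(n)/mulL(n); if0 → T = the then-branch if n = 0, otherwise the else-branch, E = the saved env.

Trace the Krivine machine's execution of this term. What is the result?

Answer: -6

Machine steps:
0. <T=((2 - ((λy. 5) 3)) * (if0 ((λp. p) -4) then ((λu. -4) -4) else (0 + 2))), E=∅, St=∅>
1. <T=(2 - ((λy. 5) 3)), E=∅, St=[mulR]>
2. <T=2, E=∅, St=[subR :: mulR]>
3. <T=((λy. 5) 3), E=∅, St=[subL(2) :: mulR]>
4. <T=(λy. 5), E=∅, St=[thunk :: subL(2) :: mulR]>
5. <T=5, E={y↦thunk(3, ∅)}, St=[subL(2) :: mulR]>
6. <T=(if0 ((λp. p) -4) then ((λu. -4) -4) else (0 + 2)), E=∅, St=[mulL(-3)]>
7. <T=((λp. p) -4), E=∅, St=[if0 :: mulL(-3)]>
8. <T=(λp. p), E=∅, St=[thunk :: if0 :: mulL(-3)]>
9. <T=p, E={p↦thunk(-4, ∅)}, St=[if0 :: mulL(-3)]>
10. <T=-4, E=∅, St=[if0 :: mulL(-3)]>
11. <T=(0 + 2), E=∅, St=[mulL(-3)]>
12. <T=0, E=∅, St=[addR :: mulL(-3)]>
13. <T=2, E=∅, St=[addL(0) :: mulL(-3)]>
→ final value -6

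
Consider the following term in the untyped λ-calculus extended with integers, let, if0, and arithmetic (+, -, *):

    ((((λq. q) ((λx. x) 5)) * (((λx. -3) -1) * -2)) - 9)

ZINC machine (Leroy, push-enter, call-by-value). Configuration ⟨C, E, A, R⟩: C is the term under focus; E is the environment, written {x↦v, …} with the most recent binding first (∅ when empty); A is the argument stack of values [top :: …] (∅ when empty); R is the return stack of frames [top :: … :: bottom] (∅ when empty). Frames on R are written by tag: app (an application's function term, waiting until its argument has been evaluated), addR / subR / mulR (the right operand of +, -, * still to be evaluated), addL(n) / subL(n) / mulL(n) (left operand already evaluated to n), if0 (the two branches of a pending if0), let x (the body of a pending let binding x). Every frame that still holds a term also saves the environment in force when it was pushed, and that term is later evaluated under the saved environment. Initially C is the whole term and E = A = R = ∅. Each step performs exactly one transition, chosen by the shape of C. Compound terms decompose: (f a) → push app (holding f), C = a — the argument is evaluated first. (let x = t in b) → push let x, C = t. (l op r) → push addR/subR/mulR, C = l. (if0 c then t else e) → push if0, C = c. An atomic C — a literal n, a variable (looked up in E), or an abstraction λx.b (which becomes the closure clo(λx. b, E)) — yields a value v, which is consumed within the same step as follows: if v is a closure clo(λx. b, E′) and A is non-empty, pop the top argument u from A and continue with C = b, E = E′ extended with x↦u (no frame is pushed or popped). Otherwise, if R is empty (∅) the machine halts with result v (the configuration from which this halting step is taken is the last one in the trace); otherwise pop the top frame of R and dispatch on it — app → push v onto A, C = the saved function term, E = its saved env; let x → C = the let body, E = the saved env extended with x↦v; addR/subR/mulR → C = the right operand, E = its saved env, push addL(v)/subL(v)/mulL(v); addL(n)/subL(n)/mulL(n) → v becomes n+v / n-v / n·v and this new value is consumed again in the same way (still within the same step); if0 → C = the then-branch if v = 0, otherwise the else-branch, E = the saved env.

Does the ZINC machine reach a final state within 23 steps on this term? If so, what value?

[0] [C=((((λq. q) ((λx. x) 5)) * (((λx. -3) -1) * -2)) - 9) | E=∅ | A=∅ | R=∅]
[1] [C=(((λq. q) ((λx. x) 5)) * (((λx. -3) -1) * -2)) | E=∅ | A=∅ | R=[subR]]
[2] [C=((λq. q) ((λx. x) 5)) | E=∅ | A=∅ | R=[mulR :: subR]]
[3] [C=((λx. x) 5) | E=∅ | A=∅ | R=[app :: mulR :: subR]]
[4] [C=5 | E=∅ | A=∅ | R=[app :: app :: mulR :: subR]]
[5] [C=(λx. x) | E=∅ | A=[5] | R=[app :: mulR :: subR]]
[6] [C=x | E={x↦5} | A=∅ | R=[app :: mulR :: subR]]
[7] [C=(λq. q) | E=∅ | A=[5] | R=[mulR :: subR]]
[8] [C=q | E={q↦5} | A=∅ | R=[mulR :: subR]]
[9] [C=(((λx. -3) -1) * -2) | E=∅ | A=∅ | R=[mulL(5) :: subR]]
[10] [C=((λx. -3) -1) | E=∅ | A=∅ | R=[mulR :: mulL(5) :: subR]]
[11] [C=-1 | E=∅ | A=∅ | R=[app :: mulR :: mulL(5) :: subR]]
[12] [C=(λx. -3) | E=∅ | A=[-1] | R=[mulR :: mulL(5) :: subR]]
[13] [C=-3 | E={x↦-1} | A=∅ | R=[mulR :: mulL(5) :: subR]]
[14] [C=-2 | E=∅ | A=∅ | R=[mulL(-3) :: mulL(5) :: subR]]
[15] [C=9 | E=∅ | A=∅ | R=[subL(30)]]
→ final value 21

Answer: 21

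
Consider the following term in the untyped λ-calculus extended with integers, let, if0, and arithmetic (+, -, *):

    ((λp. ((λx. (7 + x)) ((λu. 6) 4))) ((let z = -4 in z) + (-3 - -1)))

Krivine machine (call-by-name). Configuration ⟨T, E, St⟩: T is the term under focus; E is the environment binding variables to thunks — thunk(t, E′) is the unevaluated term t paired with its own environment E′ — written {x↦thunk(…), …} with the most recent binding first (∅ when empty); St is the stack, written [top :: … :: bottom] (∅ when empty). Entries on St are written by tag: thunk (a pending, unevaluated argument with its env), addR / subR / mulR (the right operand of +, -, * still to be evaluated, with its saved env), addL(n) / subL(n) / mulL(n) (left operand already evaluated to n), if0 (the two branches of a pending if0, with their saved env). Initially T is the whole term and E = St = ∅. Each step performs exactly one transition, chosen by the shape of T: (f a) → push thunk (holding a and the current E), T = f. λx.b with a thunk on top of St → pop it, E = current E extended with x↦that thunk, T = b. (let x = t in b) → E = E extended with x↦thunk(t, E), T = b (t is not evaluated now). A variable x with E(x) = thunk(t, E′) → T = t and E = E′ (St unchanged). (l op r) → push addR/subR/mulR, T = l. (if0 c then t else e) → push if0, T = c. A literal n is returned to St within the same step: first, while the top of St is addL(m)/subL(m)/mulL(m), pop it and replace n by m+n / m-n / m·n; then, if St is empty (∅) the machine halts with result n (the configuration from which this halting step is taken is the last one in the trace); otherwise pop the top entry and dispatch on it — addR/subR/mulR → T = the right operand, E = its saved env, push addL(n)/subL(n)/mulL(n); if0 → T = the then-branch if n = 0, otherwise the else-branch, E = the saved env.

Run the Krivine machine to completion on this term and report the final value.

Answer: 13

Execution trace:
t=0: [T=((λp. ((λx. (7 + x)) ((λu. 6) 4))) ((let z = -4 in z) + (-3 - -1))) | E=∅ | St=∅]
t=1: [T=(λp. ((λx. (7 + x)) ((λu. 6) 4))) | E=∅ | St=[thunk]]
t=2: [T=((λx. (7 + x)) ((λu. 6) 4)) | E={p↦thunk(((let z = -4 in z) + (-3 - -1)), ∅)} | St=∅]
t=3: [T=(λx. (7 + x)) | E={p↦thunk(((let z = -4 in z) + (-3 - -1)), ∅)} | St=[thunk]]
t=4: [T=(7 + x) | E={x↦thunk(((λu. 6) 4), {p↦thunk(((let z = -4 in z) + (-3 - -1)), ∅)}), p↦thunk(((let z = -4 in z) + (-3 - -1)), ∅)} | St=∅]
t=5: [T=7 | E={x↦thunk(((λu. 6) 4), {p↦thunk(((let z = -4 in z) + (-3 - -1)), ∅)}), p↦thunk(((let z = -4 in z) + (-3 - -1)), ∅)} | St=[addR]]
t=6: [T=x | E={x↦thunk(((λu. 6) 4), {p↦thunk(((let z = -4 in z) + (-3 - -1)), ∅)}), p↦thunk(((let z = -4 in z) + (-3 - -1)), ∅)} | St=[addL(7)]]
t=7: [T=((λu. 6) 4) | E={p↦thunk(((let z = -4 in z) + (-3 - -1)), ∅)} | St=[addL(7)]]
t=8: [T=(λu. 6) | E={p↦thunk(((let z = -4 in z) + (-3 - -1)), ∅)} | St=[thunk :: addL(7)]]
t=9: [T=6 | E={u↦thunk(4, {p↦thunk(((let z = -4 in z) + (-3 - -1)), ∅)}), p↦thunk(((let z = -4 in z) + (-3 - -1)), ∅)} | St=[addL(7)]]
→ final value 13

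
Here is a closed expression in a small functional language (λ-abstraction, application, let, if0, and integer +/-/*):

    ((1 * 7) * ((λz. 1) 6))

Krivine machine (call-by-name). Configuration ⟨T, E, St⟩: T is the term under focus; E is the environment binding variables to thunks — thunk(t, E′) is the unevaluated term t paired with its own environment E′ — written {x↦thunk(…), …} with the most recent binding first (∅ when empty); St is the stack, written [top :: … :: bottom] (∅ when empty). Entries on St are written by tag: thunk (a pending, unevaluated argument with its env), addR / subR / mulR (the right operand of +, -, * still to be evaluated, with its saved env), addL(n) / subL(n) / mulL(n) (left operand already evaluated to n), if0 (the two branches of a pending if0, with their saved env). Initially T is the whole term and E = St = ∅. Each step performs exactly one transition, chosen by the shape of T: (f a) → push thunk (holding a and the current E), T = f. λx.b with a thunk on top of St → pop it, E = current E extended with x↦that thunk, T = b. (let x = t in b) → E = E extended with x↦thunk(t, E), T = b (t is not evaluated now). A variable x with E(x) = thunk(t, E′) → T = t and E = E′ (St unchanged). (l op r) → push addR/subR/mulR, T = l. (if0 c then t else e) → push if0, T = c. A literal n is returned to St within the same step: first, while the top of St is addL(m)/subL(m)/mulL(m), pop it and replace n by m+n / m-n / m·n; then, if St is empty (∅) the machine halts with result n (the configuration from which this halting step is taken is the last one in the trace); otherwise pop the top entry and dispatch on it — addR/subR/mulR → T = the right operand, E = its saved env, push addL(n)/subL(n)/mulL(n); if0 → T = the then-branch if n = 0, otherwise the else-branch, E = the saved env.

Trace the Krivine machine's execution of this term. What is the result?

0. [T=((1 * 7) * ((λz. 1) 6)) | E=∅ | St=∅]
1. [T=(1 * 7) | E=∅ | St=[mulR]]
2. [T=1 | E=∅ | St=[mulR :: mulR]]
3. [T=7 | E=∅ | St=[mulL(1) :: mulR]]
4. [T=((λz. 1) 6) | E=∅ | St=[mulL(7)]]
5. [T=(λz. 1) | E=∅ | St=[thunk :: mulL(7)]]
6. [T=1 | E={z↦thunk(6, ∅)} | St=[mulL(7)]]
→ final value 7

Answer: 7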